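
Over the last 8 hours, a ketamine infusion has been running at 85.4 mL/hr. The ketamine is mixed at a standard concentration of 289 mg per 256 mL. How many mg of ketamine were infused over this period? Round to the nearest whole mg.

Concentration = 289 mg ÷ 256 mL = 1.128906 mg/mL
Drug rate = 85.4 mL/hr × 1.128906 mg/mL = 96.40859 mg/hr
Total = 96.40859 mg/hr × 8 hr = 771.2688 mg

771 mg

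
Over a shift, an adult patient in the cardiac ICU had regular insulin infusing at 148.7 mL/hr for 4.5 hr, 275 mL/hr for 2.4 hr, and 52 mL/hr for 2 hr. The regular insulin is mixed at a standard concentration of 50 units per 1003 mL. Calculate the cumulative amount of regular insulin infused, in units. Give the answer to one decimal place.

Concentration = 50 units ÷ 1003 mL = 0.04985045 units/mL
Stage 1: 148.7 mL/hr × 4.5 hr = 669.15 mL → 669.15 mL × 0.04985045 units/mL = 33.35743 units
Stage 2: 275 mL/hr × 2.4 hr = 660 mL → 660 mL × 0.04985045 units/mL = 32.9013 units
Stage 3: 52 mL/hr × 2 hr = 104 mL → 104 mL × 0.04985045 units/mL = 5.184447 units
Total = 33.35743 + 32.9013 + 5.184447 = 71.44317 units

71.4 units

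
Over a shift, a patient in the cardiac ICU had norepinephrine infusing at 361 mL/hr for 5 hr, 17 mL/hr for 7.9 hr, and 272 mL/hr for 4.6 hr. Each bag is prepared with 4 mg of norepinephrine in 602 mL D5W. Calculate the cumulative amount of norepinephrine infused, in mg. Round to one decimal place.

Concentration = 4 mg ÷ 602 mL = 0.006644518 mg/mL
Stage 1: 361 mL/hr × 5 hr = 1805 mL → 1805 mL × 0.006644518 mg/mL = 11.99336 mg
Stage 2: 17 mL/hr × 7.9 hr = 134.3 mL → 134.3 mL × 0.006644518 mg/mL = 0.8923588 mg
Stage 3: 272 mL/hr × 4.6 hr = 1251.2 mL → 1251.2 mL × 0.006644518 mg/mL = 8.313621 mg
Total = 11.99336 + 0.8923588 + 8.313621 = 21.19934 mg

21.2 mg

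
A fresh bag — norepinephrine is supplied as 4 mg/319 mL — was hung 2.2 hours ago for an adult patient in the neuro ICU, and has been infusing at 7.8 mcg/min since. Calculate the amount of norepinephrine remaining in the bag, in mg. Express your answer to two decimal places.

7.8 mcg/min × 60 min/hr = 468 mcg/hr
Concentration = 4 mg ÷ 319 mL = 0.01253918 mg/mL = 12.53918 mcg/mL
Rate = 468 mcg/hr ÷ 12.53918 mcg/mL = 37.323 mL/hr
Volume infused = 37.323 mL/hr × 2.2 hr = 82.1106 mL
Volume remaining = 319 − 82.1106 = 236.8894 mL
Drug remaining = 236.8894 mL × 12.53918 mcg/mL = 2970.4 mcg = 2.9704 mg

2.97 mg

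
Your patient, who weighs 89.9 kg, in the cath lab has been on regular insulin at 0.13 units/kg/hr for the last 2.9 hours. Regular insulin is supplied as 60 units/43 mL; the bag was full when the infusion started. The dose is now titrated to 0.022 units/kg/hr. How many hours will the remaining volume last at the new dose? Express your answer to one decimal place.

Initial rate:
Dose = 0.13 units/kg/hr × 89.9 kg = 11.687 units/hr
Concentration = 60 units ÷ 43 mL = 1.395349 units/mL
Rate = 11.687 units/hr ÷ 1.395349 units/mL = 8.375683 mL/hr
Volume infused so far = 8.375683 mL/hr × 2.9 hr = 24.28948 mL
Volume remaining = 43 − 24.28948 = 18.71052 mL
New rate:
Dose = 0.022 units/kg/hr × 89.9 kg = 1.9778 units/hr
Rate = 1.9778 units/hr ÷ 1.395349 units/mL = 1.417423 mL/hr
Time remaining = 18.71052 mL ÷ 1.417423 mL/hr = 13.20037 hr

13.2 hours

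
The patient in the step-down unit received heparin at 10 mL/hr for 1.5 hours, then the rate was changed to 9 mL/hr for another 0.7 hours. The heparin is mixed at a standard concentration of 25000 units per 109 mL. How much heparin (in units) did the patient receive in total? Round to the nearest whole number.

Concentration = 25000 units ÷ 109 mL = 229.3578 units/mL
Stage 1: 10 mL/hr × 1.5 hr = 15 mL → 15 mL × 229.3578 units/mL = 3440.367 units
Stage 2: 9 mL/hr × 0.7 hr = 6.3 mL → 6.3 mL × 229.3578 units/mL = 1444.954 units
Total = 3440.367 + 1444.954 = 4885.321 units

4885 units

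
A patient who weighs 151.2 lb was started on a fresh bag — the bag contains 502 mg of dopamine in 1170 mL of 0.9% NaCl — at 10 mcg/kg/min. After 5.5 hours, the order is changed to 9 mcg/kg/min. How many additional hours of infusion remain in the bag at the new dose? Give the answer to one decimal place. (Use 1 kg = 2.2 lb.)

Initial rate:
Weight = 151.2 lb ÷ 2.2 lb/kg = 68.72727 kg
Dose = 10 mcg/kg/min × 68.72727 kg = 687.2727 mcg/min
687.2727 mcg/min × 60 min/hr = 41236.36 mcg/hr
Concentration = 502 mg ÷ 1170 mL = 0.4290598 mg/mL = 429.0598 mcg/mL
Rate = 41236.36 mcg/hr ÷ 429.0598 mcg/mL = 96.10866 mL/hr
Volume infused so far = 96.10866 mL/hr × 5.5 hr = 528.5976 mL
Volume remaining = 1170 − 528.5976 = 641.4024 mL
New rate:
Dose = 9 mcg/kg/min × 68.72727 kg = 618.5455 mcg/min
618.5455 mcg/min × 60 min/hr = 37112.73 mcg/hr
Rate = 37112.73 mcg/hr ÷ 429.0598 mcg/mL = 86.49779 mL/hr
Time remaining = 641.4024 mL ÷ 86.49779 mL/hr = 7.415246 hr

7.4 hours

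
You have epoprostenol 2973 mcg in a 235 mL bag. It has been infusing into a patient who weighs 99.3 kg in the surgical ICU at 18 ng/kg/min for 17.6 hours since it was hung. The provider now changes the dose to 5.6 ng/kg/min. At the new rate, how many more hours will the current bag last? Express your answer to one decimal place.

32.5 hours

Initial rate:
Dose = 18 ng/kg/min × 99.3 kg = 1787.4 ng/min
1787.4 ng/min × 60 min/hr = 107244 ng/hr
Concentration = 2973 mcg ÷ 235 mL = 12.65106 mcg/mL = 12651.06 ng/mL
Rate = 107244 ng/hr ÷ 12651.06 ng/mL = 8.477074 mL/hr
Volume infused so far = 8.477074 mL/hr × 17.6 hr = 149.1965 mL
Volume remaining = 235 − 149.1965 = 85.8035 mL
New rate:
Dose = 5.6 ng/kg/min × 99.3 kg = 556.08 ng/min
556.08 ng/min × 60 min/hr = 33364.8 ng/hr
Rate = 33364.8 ng/hr ÷ 12651.06 ng/mL = 2.637312 mL/hr
Time remaining = 85.8035 mL ÷ 2.637312 mL/hr = 32.53446 hr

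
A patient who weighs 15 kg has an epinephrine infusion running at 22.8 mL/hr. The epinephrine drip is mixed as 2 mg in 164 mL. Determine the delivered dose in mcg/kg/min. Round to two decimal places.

0.31 mcg/kg/min

Concentration = 2 mg ÷ 164 mL = 0.01219512 mg/mL = 12.19512 mcg/mL
Drug rate = 22.8 mL/hr × 12.19512 mcg/mL = 278.0488 mcg/hr
278.0488 mcg/hr ÷ 60 min/hr = 4.634146 mcg/min
4.634146 mcg/min ÷ 15 kg = 0.3089431 mcg/kg/min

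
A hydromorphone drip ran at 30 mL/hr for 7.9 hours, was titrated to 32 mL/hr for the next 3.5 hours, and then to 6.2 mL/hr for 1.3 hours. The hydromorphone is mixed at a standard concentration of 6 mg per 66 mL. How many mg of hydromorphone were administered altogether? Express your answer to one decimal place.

32.5 mg

Concentration = 6 mg ÷ 66 mL = 0.09090909 mg/mL
Stage 1: 30 mL/hr × 7.9 hr = 237 mL → 237 mL × 0.09090909 mg/mL = 21.54545 mg
Stage 2: 32 mL/hr × 3.5 hr = 112 mL → 112 mL × 0.09090909 mg/mL = 10.18182 mg
Stage 3: 6.2 mL/hr × 1.3 hr = 8.06 mL → 8.06 mL × 0.09090909 mg/mL = 0.7327273 mg
Total = 21.54545 + 10.18182 + 0.7327273 = 32.46 mg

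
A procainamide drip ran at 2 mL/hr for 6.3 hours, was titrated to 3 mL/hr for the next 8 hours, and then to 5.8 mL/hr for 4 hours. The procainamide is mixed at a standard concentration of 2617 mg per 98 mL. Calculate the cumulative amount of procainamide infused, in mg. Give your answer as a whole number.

Concentration = 2617 mg ÷ 98 mL = 26.70408 mg/mL
Stage 1: 2 mL/hr × 6.3 hr = 12.6 mL → 12.6 mL × 26.70408 mg/mL = 336.4714 mg
Stage 2: 3 mL/hr × 8 hr = 24 mL → 24 mL × 26.70408 mg/mL = 640.898 mg
Stage 3: 5.8 mL/hr × 4 hr = 23.2 mL → 23.2 mL × 26.70408 mg/mL = 619.5347 mg
Total = 336.4714 + 640.898 + 619.5347 = 1596.904 mg

1597 mg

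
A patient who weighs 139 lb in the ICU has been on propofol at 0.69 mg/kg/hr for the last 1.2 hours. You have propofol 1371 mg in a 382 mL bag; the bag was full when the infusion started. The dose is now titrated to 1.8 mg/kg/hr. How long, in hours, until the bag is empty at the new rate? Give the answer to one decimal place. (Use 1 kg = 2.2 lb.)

11.6 hours

Initial rate:
Weight = 139 lb ÷ 2.2 lb/kg = 63.18182 kg
Dose = 0.69 mg/kg/hr × 63.18182 kg = 43.59545 mg/hr
Concentration = 1371 mg ÷ 382 mL = 3.589005 mg/mL
Rate = 43.59545 mg/hr ÷ 3.589005 mg/mL = 12.14695 mL/hr
Volume infused so far = 12.14695 mL/hr × 1.2 hr = 14.57634 mL
Volume remaining = 382 − 14.57634 = 367.4237 mL
New rate:
Dose = 1.8 mg/kg/hr × 63.18182 kg = 113.7273 mg/hr
Rate = 113.7273 mg/hr ÷ 3.589005 mg/mL = 31.68769 mL/hr
Time remaining = 367.4237 mL ÷ 31.68769 mL/hr = 11.59516 hr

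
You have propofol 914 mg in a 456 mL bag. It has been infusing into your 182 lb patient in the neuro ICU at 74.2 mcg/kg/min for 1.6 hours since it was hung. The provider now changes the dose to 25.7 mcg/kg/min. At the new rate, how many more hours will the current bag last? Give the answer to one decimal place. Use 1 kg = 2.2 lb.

Initial rate:
Weight = 182 lb ÷ 2.2 lb/kg = 82.72727 kg
Dose = 74.2 mcg/kg/min × 82.72727 kg = 6138.364 mcg/min
6138.364 mcg/min × 60 min/hr = 368301.8 mcg/hr
Concentration = 914 mg ÷ 456 mL = 2.004386 mg/mL = 2004.386 mcg/mL
Rate = 368301.8 mcg/hr ÷ 2004.386 mcg/mL = 183.748 mL/hr
Volume infused so far = 183.748 mL/hr × 1.6 hr = 293.9967 mL
Volume remaining = 456 − 293.9967 = 162.0033 mL
New rate:
Dose = 25.7 mcg/kg/min × 82.72727 kg = 2126.091 mcg/min
2126.091 mcg/min × 60 min/hr = 127565.5 mcg/hr
Rate = 127565.5 mcg/hr ÷ 2004.386 mcg/mL = 63.64316 mL/hr
Time remaining = 162.0033 mL ÷ 63.64316 mL/hr = 2.545494 hr

2.5 hours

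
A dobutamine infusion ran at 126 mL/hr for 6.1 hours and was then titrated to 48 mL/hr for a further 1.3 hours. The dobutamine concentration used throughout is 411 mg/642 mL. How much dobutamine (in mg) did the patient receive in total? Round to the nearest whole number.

532 mg

Concentration = 411 mg ÷ 642 mL = 0.6401869 mg/mL
Stage 1: 126 mL/hr × 6.1 hr = 768.6 mL → 768.6 mL × 0.6401869 mg/mL = 492.0477 mg
Stage 2: 48 mL/hr × 1.3 hr = 62.4 mL → 62.4 mL × 0.6401869 mg/mL = 39.94766 mg
Total = 492.0477 + 39.94766 = 531.9953 mg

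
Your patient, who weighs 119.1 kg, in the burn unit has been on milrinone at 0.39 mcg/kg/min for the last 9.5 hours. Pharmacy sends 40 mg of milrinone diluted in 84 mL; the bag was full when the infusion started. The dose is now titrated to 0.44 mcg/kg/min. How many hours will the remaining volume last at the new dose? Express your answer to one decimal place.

Initial rate:
Dose = 0.39 mcg/kg/min × 119.1 kg = 46.449 mcg/min
46.449 mcg/min × 60 min/hr = 2786.94 mcg/hr
Concentration = 40 mg ÷ 84 mL = 0.4761905 mg/mL = 476.1905 mcg/mL
Rate = 2786.94 mcg/hr ÷ 476.1905 mcg/mL = 5.852574 mL/hr
Volume infused so far = 5.852574 mL/hr × 9.5 hr = 55.59945 mL
Volume remaining = 84 − 55.59945 = 28.40055 mL
New rate:
Dose = 0.44 mcg/kg/min × 119.1 kg = 52.404 mcg/min
52.404 mcg/min × 60 min/hr = 3144.24 mcg/hr
Rate = 3144.24 mcg/hr ÷ 476.1905 mcg/mL = 6.602904 mL/hr
Time remaining = 28.40055 mL ÷ 6.602904 mL/hr = 4.301221 hr

4.3 hours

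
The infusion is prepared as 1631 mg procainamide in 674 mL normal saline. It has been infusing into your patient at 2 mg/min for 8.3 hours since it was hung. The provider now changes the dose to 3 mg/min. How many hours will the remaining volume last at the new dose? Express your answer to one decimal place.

Initial rate:
2 mg/min × 60 min/hr = 120 mg/hr
Concentration = 1631 mg ÷ 674 mL = 2.419881 mg/mL
Rate = 120 mg/hr ÷ 2.419881 mg/mL = 49.58921 mL/hr
Volume infused so far = 49.58921 mL/hr × 8.3 hr = 411.5904 mL
Volume remaining = 674 − 411.5904 = 262.4096 mL
New rate:
3 mg/min × 60 min/hr = 180 mg/hr
Rate = 180 mg/hr ÷ 2.419881 mg/mL = 74.38381 mL/hr
Time remaining = 262.4096 mL ÷ 74.38381 mL/hr = 3.527778 hr

3.5 hours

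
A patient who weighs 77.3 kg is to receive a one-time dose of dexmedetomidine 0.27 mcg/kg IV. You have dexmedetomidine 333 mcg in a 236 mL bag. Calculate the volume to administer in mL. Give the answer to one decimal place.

Dose = 0.27 mcg/kg × 77.3 kg = 20.871 mcg
Concentration = 333 mcg ÷ 236 mL = 1.411017 mcg/mL
Volume = 20.871 mcg ÷ 1.411017 mcg/mL = 14.79146 mL

14.8 mL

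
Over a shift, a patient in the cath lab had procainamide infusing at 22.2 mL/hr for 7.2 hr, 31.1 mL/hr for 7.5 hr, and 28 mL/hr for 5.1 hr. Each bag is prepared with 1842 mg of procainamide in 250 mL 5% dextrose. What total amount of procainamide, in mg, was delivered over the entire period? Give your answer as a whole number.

3948 mg

Concentration = 1842 mg ÷ 250 mL = 7.368 mg/mL
Stage 1: 22.2 mL/hr × 7.2 hr = 159.84 mL → 159.84 mL × 7.368 mg/mL = 1177.701 mg
Stage 2: 31.1 mL/hr × 7.5 hr = 233.25 mL → 233.25 mL × 7.368 mg/mL = 1718.586 mg
Stage 3: 28 mL/hr × 5.1 hr = 142.8 mL → 142.8 mL × 7.368 mg/mL = 1052.15 mg
Total = 1177.701 + 1718.586 + 1052.15 = 3948.438 mg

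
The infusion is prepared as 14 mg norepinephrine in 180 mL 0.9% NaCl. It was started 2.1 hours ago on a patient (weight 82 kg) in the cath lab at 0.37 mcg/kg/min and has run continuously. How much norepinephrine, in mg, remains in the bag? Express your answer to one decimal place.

Dose = 0.37 mcg/kg/min × 82 kg = 30.34 mcg/min
30.34 mcg/min × 60 min/hr = 1820.4 mcg/hr
Concentration = 14 mg ÷ 180 mL = 0.07777778 mg/mL = 77.77778 mcg/mL
Rate = 1820.4 mcg/hr ÷ 77.77778 mcg/mL = 23.40514 mL/hr
Volume infused = 23.40514 mL/hr × 2.1 hr = 49.1508 mL
Volume remaining = 180 − 49.1508 = 130.8492 mL
Drug remaining = 130.8492 mL × 77.77778 mcg/mL = 10177.16 mcg = 10.17716 mg

10.2 mg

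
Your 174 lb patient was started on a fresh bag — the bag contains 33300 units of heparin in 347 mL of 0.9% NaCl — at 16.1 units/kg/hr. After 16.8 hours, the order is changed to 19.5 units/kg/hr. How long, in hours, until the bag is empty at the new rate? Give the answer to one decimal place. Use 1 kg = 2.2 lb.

Initial rate:
Weight = 174 lb ÷ 2.2 lb/kg = 79.09091 kg
Dose = 16.1 units/kg/hr × 79.09091 kg = 1273.364 units/hr
Concentration = 33300 units ÷ 347 mL = 95.96542 units/mL
Rate = 1273.364 units/hr ÷ 95.96542 units/mL = 13.26898 mL/hr
Volume infused so far = 13.26898 mL/hr × 16.8 hr = 222.9189 mL
Volume remaining = 347 − 222.9189 = 124.0811 mL
New rate:
Dose = 19.5 units/kg/hr × 79.09091 kg = 1542.273 units/hr
Rate = 1542.273 units/hr ÷ 95.96542 units/mL = 16.07113 mL/hr
Time remaining = 124.0811 mL ÷ 16.07113 mL/hr = 7.720743 hr

7.7 hours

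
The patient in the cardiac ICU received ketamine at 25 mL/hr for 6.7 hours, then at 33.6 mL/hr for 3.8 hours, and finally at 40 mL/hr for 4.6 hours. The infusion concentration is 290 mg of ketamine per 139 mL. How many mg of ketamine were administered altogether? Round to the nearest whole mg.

Concentration = 290 mg ÷ 139 mL = 2.086331 mg/mL
Stage 1: 25 mL/hr × 6.7 hr = 167.5 mL → 167.5 mL × 2.086331 mg/mL = 349.4604 mg
Stage 2: 33.6 mL/hr × 3.8 hr = 127.68 mL → 127.68 mL × 2.086331 mg/mL = 266.3827 mg
Stage 3: 40 mL/hr × 4.6 hr = 184 mL → 184 mL × 2.086331 mg/mL = 383.8849 mg
Total = 349.4604 + 266.3827 + 383.8849 = 999.7281 mg

1000 mg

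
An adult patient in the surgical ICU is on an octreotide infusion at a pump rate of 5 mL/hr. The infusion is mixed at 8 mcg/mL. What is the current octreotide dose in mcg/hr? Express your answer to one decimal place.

Drug rate = 5 mL/hr × 8 mcg/mL = 40 mcg/hr

40.0 mcg/hr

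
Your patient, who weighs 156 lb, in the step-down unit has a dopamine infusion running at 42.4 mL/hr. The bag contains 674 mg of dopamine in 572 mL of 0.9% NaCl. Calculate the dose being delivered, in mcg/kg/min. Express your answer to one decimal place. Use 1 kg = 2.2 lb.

Weight = 156 lb ÷ 2.2 lb/kg = 70.90909 kg
Concentration = 674 mg ÷ 572 mL = 1.178322 mg/mL = 1178.322 mcg/mL
Drug rate = 42.4 mL/hr × 1178.322 mcg/mL = 49960.84 mcg/hr
49960.84 mcg/hr ÷ 60 min/hr = 832.6807 mcg/min
832.6807 mcg/min ÷ 70.90909 kg = 11.74293 mcg/kg/min

11.7 mcg/kg/min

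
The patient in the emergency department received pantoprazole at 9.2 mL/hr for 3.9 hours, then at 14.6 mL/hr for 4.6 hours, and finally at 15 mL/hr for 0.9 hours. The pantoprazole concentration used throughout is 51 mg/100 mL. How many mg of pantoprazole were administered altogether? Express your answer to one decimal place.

59.4 mg

Concentration = 51 mg ÷ 100 mL = 0.51 mg/mL
Stage 1: 9.2 mL/hr × 3.9 hr = 35.88 mL → 35.88 mL × 0.51 mg/mL = 18.2988 mg
Stage 2: 14.6 mL/hr × 4.6 hr = 67.16 mL → 67.16 mL × 0.51 mg/mL = 34.2516 mg
Stage 3: 15 mL/hr × 0.9 hr = 13.5 mL → 13.5 mL × 0.51 mg/mL = 6.885 mg
Total = 18.2988 + 34.2516 + 6.885 = 59.4354 mg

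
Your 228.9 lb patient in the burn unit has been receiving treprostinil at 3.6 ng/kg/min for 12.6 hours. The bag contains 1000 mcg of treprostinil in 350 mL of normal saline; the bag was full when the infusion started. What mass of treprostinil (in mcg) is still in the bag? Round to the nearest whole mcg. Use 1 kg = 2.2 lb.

Weight = 228.9 lb ÷ 2.2 lb/kg = 104.0455 kg
Dose = 3.6 ng/kg/min × 104.0455 kg = 374.5636 ng/min
374.5636 ng/min × 60 min/hr = 22473.82 ng/hr
Concentration = 1000 mcg ÷ 350 mL = 2.857143 mcg/mL = 2857.143 ng/mL
Rate = 22473.82 ng/hr ÷ 2857.143 ng/mL = 7.865836 mL/hr
Volume infused = 7.865836 mL/hr × 12.6 hr = 99.10954 mL
Volume remaining = 350 − 99.10954 = 250.8905 mL
Drug remaining = 250.8905 mL × 2857.143 ng/mL = 716829.9 ng = 716.8299 mcg

717 mcg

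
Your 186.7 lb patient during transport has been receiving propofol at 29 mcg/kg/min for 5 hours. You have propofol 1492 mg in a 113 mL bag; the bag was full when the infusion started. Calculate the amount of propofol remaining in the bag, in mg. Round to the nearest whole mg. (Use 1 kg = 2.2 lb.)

754 mg

Weight = 186.7 lb ÷ 2.2 lb/kg = 84.86364 kg
Dose = 29 mcg/kg/min × 84.86364 kg = 2461.045 mcg/min
2461.045 mcg/min × 60 min/hr = 147662.7 mcg/hr
Concentration = 1492 mg ÷ 113 mL = 13.20354 mg/mL = 13203.54 mcg/mL
Rate = 147662.7 mcg/hr ÷ 13203.54 mcg/mL = 11.18357 mL/hr
Volume infused = 11.18357 mL/hr × 5 hr = 55.91786 mL
Volume remaining = 113 − 55.91786 = 57.08214 mL
Drug remaining = 57.08214 mL × 13203.54 mcg/mL = 753686.4 mcg = 753.6864 mg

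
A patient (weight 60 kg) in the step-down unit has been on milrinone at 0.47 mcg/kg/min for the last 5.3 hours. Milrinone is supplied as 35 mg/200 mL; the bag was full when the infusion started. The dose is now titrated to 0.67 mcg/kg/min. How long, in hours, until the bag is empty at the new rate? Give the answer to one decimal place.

10.8 hours

Initial rate:
Dose = 0.47 mcg/kg/min × 60 kg = 28.2 mcg/min
28.2 mcg/min × 60 min/hr = 1692 mcg/hr
Concentration = 35 mg ÷ 200 mL = 0.175 mg/mL = 175 mcg/mL
Rate = 1692 mcg/hr ÷ 175 mcg/mL = 9.668571 mL/hr
Volume infused so far = 9.668571 mL/hr × 5.3 hr = 51.24343 mL
Volume remaining = 200 − 51.24343 = 148.7566 mL
New rate:
Dose = 0.67 mcg/kg/min × 60 kg = 40.2 mcg/min
40.2 mcg/min × 60 min/hr = 2412 mcg/hr
Rate = 2412 mcg/hr ÷ 175 mcg/mL = 13.78286 mL/hr
Time remaining = 148.7566 mL ÷ 13.78286 mL/hr = 10.79287 hr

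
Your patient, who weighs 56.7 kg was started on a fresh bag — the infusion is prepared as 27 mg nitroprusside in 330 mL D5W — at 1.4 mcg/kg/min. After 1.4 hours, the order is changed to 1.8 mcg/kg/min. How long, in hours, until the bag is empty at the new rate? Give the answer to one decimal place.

Initial rate:
Dose = 1.4 mcg/kg/min × 56.7 kg = 79.38 mcg/min
79.38 mcg/min × 60 min/hr = 4762.8 mcg/hr
Concentration = 27 mg ÷ 330 mL = 0.08181818 mg/mL = 81.81818 mcg/mL
Rate = 4762.8 mcg/hr ÷ 81.81818 mcg/mL = 58.212 mL/hr
Volume infused so far = 58.212 mL/hr × 1.4 hr = 81.4968 mL
Volume remaining = 330 − 81.4968 = 248.5032 mL
New rate:
Dose = 1.8 mcg/kg/min × 56.7 kg = 102.06 mcg/min
102.06 mcg/min × 60 min/hr = 6123.6 mcg/hr
Rate = 6123.6 mcg/hr ÷ 81.81818 mcg/mL = 74.844 mL/hr
Time remaining = 248.5032 mL ÷ 74.844 mL/hr = 3.320282 hr

3.3 hours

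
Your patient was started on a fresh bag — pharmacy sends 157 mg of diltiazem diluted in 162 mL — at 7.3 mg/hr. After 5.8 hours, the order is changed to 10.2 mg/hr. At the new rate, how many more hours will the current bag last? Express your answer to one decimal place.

11.2 hours

Initial rate:
Concentration = 157 mg ÷ 162 mL = 0.9691358 mg/mL
Rate = 7.3 mg/hr ÷ 0.9691358 mg/mL = 7.532484 mL/hr
Volume infused so far = 7.532484 mL/hr × 5.8 hr = 43.68841 mL
Volume remaining = 162 − 43.68841 = 118.3116 mL
New rate:
Rate = 10.2 mg/hr ÷ 0.9691358 mg/mL = 10.52484 mL/hr
Time remaining = 118.3116 mL ÷ 10.52484 mL/hr = 11.24118 hr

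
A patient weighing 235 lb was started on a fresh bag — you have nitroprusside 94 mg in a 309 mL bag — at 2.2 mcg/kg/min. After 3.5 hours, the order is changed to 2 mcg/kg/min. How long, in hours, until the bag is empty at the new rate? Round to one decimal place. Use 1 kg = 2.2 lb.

3.5 hours

Initial rate:
Weight = 235 lb ÷ 2.2 lb/kg = 106.8182 kg
Dose = 2.2 mcg/kg/min × 106.8182 kg = 235 mcg/min
235 mcg/min × 60 min/hr = 14100 mcg/hr
Concentration = 94 mg ÷ 309 mL = 0.3042071 mg/mL = 304.2071 mcg/mL
Rate = 14100 mcg/hr ÷ 304.2071 mcg/mL = 46.35 mL/hr
Volume infused so far = 46.35 mL/hr × 3.5 hr = 162.225 mL
Volume remaining = 309 − 162.225 = 146.775 mL
New rate:
Dose = 2 mcg/kg/min × 106.8182 kg = 213.6364 mcg/min
213.6364 mcg/min × 60 min/hr = 12818.18 mcg/hr
Rate = 12818.18 mcg/hr ÷ 304.2071 mcg/mL = 42.13636 mL/hr
Time remaining = 146.775 mL ÷ 42.13636 mL/hr = 3.483333 hr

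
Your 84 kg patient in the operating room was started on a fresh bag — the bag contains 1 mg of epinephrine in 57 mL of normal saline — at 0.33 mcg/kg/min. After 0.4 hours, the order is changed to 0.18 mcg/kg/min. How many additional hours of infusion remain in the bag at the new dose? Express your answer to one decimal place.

Initial rate:
Dose = 0.33 mcg/kg/min × 84 kg = 27.72 mcg/min
27.72 mcg/min × 60 min/hr = 1663.2 mcg/hr
Concentration = 1 mg ÷ 57 mL = 0.01754386 mg/mL = 17.54386 mcg/mL
Rate = 1663.2 mcg/hr ÷ 17.54386 mcg/mL = 94.8024 mL/hr
Volume infused so far = 94.8024 mL/hr × 0.4 hr = 37.92096 mL
Volume remaining = 57 − 37.92096 = 19.07904 mL
New rate:
Dose = 0.18 mcg/kg/min × 84 kg = 15.12 mcg/min
15.12 mcg/min × 60 min/hr = 907.2 mcg/hr
Rate = 907.2 mcg/hr ÷ 17.54386 mcg/mL = 51.7104 mL/hr
Time remaining = 19.07904 mL ÷ 51.7104 mL/hr = 0.3689594 hr

0.4 hours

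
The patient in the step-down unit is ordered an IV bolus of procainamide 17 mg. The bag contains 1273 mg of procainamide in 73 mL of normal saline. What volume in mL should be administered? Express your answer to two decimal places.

0.97 mL

Concentration = 1273 mg ÷ 73 mL = 17.43836 mg/mL
Volume = 17 mg ÷ 17.43836 mg/mL = 0.9748625 mL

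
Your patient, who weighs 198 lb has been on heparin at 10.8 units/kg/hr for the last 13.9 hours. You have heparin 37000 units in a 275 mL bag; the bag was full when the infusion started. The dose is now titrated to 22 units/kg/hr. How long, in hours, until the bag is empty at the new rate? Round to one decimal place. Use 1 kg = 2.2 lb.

11.9 hours

Initial rate:
Weight = 198 lb ÷ 2.2 lb/kg = 90 kg
Dose = 10.8 units/kg/hr × 90 kg = 972 units/hr
Concentration = 37000 units ÷ 275 mL = 134.5455 units/mL
Rate = 972 units/hr ÷ 134.5455 units/mL = 7.224324 mL/hr
Volume infused so far = 7.224324 mL/hr × 13.9 hr = 100.4181 mL
Volume remaining = 275 − 100.4181 = 174.5819 mL
New rate:
Dose = 22 units/kg/hr × 90 kg = 1980 units/hr
Rate = 1980 units/hr ÷ 134.5455 units/mL = 14.71622 mL/hr
Time remaining = 174.5819 mL ÷ 14.71622 mL/hr = 11.86323 hr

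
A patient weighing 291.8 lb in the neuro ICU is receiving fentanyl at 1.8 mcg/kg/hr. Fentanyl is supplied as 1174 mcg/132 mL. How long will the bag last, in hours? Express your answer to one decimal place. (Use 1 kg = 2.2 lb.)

4.9 hours

Weight = 291.8 lb ÷ 2.2 lb/kg = 132.6364 kg
Dose = 1.8 mcg/kg/hr × 132.6364 kg = 238.7455 mcg/hr
Concentration = 1174 mcg ÷ 132 mL = 8.893939 mcg/mL
Rate = 238.7455 mcg/hr ÷ 8.893939 mcg/mL = 26.84361 mL/hr
Duration = 132 mL ÷ 26.84361 mL/hr = 4.917371 hr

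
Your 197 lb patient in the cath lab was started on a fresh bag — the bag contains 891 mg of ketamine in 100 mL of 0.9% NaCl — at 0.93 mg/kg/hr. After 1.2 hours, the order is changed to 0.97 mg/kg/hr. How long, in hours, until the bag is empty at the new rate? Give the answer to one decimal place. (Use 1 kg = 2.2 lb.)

Initial rate:
Weight = 197 lb ÷ 2.2 lb/kg = 89.54545 kg
Dose = 0.93 mg/kg/hr × 89.54545 kg = 83.27727 mg/hr
Concentration = 891 mg ÷ 100 mL = 8.91 mg/mL
Rate = 83.27727 mg/hr ÷ 8.91 mg/mL = 9.346495 mL/hr
Volume infused so far = 9.346495 mL/hr × 1.2 hr = 11.21579 mL
Volume remaining = 100 − 11.21579 = 88.78421 mL
New rate:
Dose = 0.97 mg/kg/hr × 89.54545 kg = 86.85909 mg/hr
Rate = 86.85909 mg/hr ÷ 8.91 mg/mL = 9.748495 mL/hr
Time remaining = 88.78421 mL ÷ 9.748495 mL/hr = 9.107478 hr

9.1 hours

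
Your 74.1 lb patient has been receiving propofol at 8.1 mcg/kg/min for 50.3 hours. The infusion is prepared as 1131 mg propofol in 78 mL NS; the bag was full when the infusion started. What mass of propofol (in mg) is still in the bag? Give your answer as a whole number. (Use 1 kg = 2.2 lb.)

308 mg

Weight = 74.1 lb ÷ 2.2 lb/kg = 33.68182 kg
Dose = 8.1 mcg/kg/min × 33.68182 kg = 272.8227 mcg/min
272.8227 mcg/min × 60 min/hr = 16369.36 mcg/hr
Concentration = 1131 mg ÷ 78 mL = 14.5 mg/mL = 14500 mcg/mL
Rate = 16369.36 mcg/hr ÷ 14500 mcg/mL = 1.128922 mL/hr
Volume infused = 1.128922 mL/hr × 50.3 hr = 56.78476 mL
Volume remaining = 78 − 56.78476 = 21.21524 mL
Drug remaining = 21.21524 mL × 14500 mcg/mL = 307621 mcg = 307.621 mg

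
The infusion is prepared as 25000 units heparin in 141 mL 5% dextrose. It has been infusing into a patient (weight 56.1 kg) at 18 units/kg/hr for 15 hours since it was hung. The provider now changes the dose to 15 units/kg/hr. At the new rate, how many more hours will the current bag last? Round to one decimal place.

Initial rate:
Dose = 18 units/kg/hr × 56.1 kg = 1009.8 units/hr
Concentration = 25000 units ÷ 141 mL = 177.305 units/mL
Rate = 1009.8 units/hr ÷ 177.305 units/mL = 5.695272 mL/hr
Volume infused so far = 5.695272 mL/hr × 15 hr = 85.42908 mL
Volume remaining = 141 − 85.42908 = 55.57092 mL
New rate:
Dose = 15 units/kg/hr × 56.1 kg = 841.5 units/hr
Rate = 841.5 units/hr ÷ 177.305 units/mL = 4.74606 mL/hr
Time remaining = 55.57092 mL ÷ 4.74606 mL/hr = 11.70885 hr

11.7 hours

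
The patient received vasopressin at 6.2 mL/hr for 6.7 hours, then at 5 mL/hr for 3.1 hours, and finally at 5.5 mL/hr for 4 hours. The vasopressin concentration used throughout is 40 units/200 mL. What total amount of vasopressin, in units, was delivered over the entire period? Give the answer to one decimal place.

15.8 units

Concentration = 40 units ÷ 200 mL = 0.2 units/mL
Stage 1: 6.2 mL/hr × 6.7 hr = 41.54 mL → 41.54 mL × 0.2 units/mL = 8.308 units
Stage 2: 5 mL/hr × 3.1 hr = 15.5 mL → 15.5 mL × 0.2 units/mL = 3.1 units
Stage 3: 5.5 mL/hr × 4 hr = 22 mL → 22 mL × 0.2 units/mL = 4.4 units
Total = 8.308 + 3.1 + 4.4 = 15.808 units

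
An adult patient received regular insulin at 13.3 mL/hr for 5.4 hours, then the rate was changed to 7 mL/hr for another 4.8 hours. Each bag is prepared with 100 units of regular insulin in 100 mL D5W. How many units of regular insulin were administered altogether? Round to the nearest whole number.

Concentration = 100 units ÷ 100 mL = 1 units/mL
Stage 1: 13.3 mL/hr × 5.4 hr = 71.82 mL → 71.82 mL × 1 units/mL = 71.82 units
Stage 2: 7 mL/hr × 4.8 hr = 33.6 mL → 33.6 mL × 1 units/mL = 33.6 units
Total = 71.82 + 33.6 = 105.42 units

105 units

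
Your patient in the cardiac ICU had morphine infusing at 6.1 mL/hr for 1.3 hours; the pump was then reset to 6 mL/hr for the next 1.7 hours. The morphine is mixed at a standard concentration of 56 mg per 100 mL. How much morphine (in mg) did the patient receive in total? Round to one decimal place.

10.2 mg

Concentration = 56 mg ÷ 100 mL = 0.56 mg/mL
Stage 1: 6.1 mL/hr × 1.3 hr = 7.93 mL → 7.93 mL × 0.56 mg/mL = 4.4408 mg
Stage 2: 6 mL/hr × 1.7 hr = 10.2 mL → 10.2 mL × 0.56 mg/mL = 5.712 mg
Total = 4.4408 + 5.712 = 10.1528 mg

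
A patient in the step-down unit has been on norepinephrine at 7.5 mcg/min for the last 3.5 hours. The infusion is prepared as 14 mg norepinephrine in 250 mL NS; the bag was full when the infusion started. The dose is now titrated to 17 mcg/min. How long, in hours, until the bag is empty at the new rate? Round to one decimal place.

Initial rate:
7.5 mcg/min × 60 min/hr = 450 mcg/hr
Concentration = 14 mg ÷ 250 mL = 0.056 mg/mL = 56 mcg/mL
Rate = 450 mcg/hr ÷ 56 mcg/mL = 8.035714 mL/hr
Volume infused so far = 8.035714 mL/hr × 3.5 hr = 28.125 mL
Volume remaining = 250 − 28.125 = 221.875 mL
New rate:
17 mcg/min × 60 min/hr = 1020 mcg/hr
Rate = 1020 mcg/hr ÷ 56 mcg/mL = 18.21429 mL/hr
Time remaining = 221.875 mL ÷ 18.21429 mL/hr = 12.18137 hr

12.2 hours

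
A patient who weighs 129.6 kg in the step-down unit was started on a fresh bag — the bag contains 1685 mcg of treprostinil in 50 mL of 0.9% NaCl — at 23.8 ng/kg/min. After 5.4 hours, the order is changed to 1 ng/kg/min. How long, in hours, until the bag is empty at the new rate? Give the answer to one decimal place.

Initial rate:
Dose = 23.8 ng/kg/min × 129.6 kg = 3084.48 ng/min
3084.48 ng/min × 60 min/hr = 185068.8 ng/hr
Concentration = 1685 mcg ÷ 50 mL = 33.7 mcg/mL = 33700 ng/mL
Rate = 185068.8 ng/hr ÷ 33700 ng/mL = 5.491656 mL/hr
Volume infused so far = 5.491656 mL/hr × 5.4 hr = 29.65494 mL
Volume remaining = 50 − 29.65494 = 20.34506 mL
New rate:
Dose = 1 ng/kg/min × 129.6 kg = 129.6 ng/min
129.6 ng/min × 60 min/hr = 7776 ng/hr
Rate = 7776 ng/hr ÷ 33700 ng/mL = 0.2307418 mL/hr
Time remaining = 20.34506 mL ÷ 0.2307418 mL/hr = 88.17239 hr

88.2 hours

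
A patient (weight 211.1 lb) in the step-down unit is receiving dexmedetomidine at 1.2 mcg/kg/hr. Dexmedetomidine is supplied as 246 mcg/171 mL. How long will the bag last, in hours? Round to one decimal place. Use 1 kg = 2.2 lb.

2.1 hours

Weight = 211.1 lb ÷ 2.2 lb/kg = 95.95455 kg
Dose = 1.2 mcg/kg/hr × 95.95455 kg = 115.1455 mcg/hr
Concentration = 246 mcg ÷ 171 mL = 1.438596 mcg/mL
Rate = 115.1455 mcg/hr ÷ 1.438596 mcg/mL = 80.04013 mL/hr
Duration = 171 mL ÷ 80.04013 mL/hr = 2.136428 hr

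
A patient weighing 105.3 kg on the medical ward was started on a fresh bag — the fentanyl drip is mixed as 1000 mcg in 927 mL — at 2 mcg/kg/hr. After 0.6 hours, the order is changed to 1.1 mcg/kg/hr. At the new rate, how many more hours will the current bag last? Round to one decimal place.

Initial rate:
Dose = 2 mcg/kg/hr × 105.3 kg = 210.6 mcg/hr
Concentration = 1000 mcg ÷ 927 mL = 1.078749 mcg/mL
Rate = 210.6 mcg/hr ÷ 1.078749 mcg/mL = 195.2262 mL/hr
Volume infused so far = 195.2262 mL/hr × 0.6 hr = 117.1357 mL
Volume remaining = 927 − 117.1357 = 809.8643 mL
New rate:
Dose = 1.1 mcg/kg/hr × 105.3 kg = 115.83 mcg/hr
Rate = 115.83 mcg/hr ÷ 1.078749 mcg/mL = 107.3744 mL/hr
Time remaining = 809.8643 mL ÷ 107.3744 mL/hr = 7.542433 hr

7.5 hours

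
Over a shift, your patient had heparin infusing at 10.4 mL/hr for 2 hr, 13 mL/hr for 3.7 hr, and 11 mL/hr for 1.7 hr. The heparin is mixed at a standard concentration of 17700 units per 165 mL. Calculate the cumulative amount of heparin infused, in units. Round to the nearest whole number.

9397 units

Concentration = 17700 units ÷ 165 mL = 107.2727 units/mL
Stage 1: 10.4 mL/hr × 2 hr = 20.8 mL → 20.8 mL × 107.2727 units/mL = 2231.273 units
Stage 2: 13 mL/hr × 3.7 hr = 48.1 mL → 48.1 mL × 107.2727 units/mL = 5159.818 units
Stage 3: 11 mL/hr × 1.7 hr = 18.7 mL → 18.7 mL × 107.2727 units/mL = 2006 units
Total = 2231.273 + 5159.818 + 2006 = 9397.091 units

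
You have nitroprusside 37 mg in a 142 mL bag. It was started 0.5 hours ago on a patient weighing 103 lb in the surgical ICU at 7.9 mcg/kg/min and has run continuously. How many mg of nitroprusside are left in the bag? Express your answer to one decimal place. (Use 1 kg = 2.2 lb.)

25.9 mg

Weight = 103 lb ÷ 2.2 lb/kg = 46.81818 kg
Dose = 7.9 mcg/kg/min × 46.81818 kg = 369.8636 mcg/min
369.8636 mcg/min × 60 min/hr = 22191.82 mcg/hr
Concentration = 37 mg ÷ 142 mL = 0.2605634 mg/mL = 260.5634 mcg/mL
Rate = 22191.82 mcg/hr ÷ 260.5634 mcg/mL = 85.1686 mL/hr
Volume infused = 85.1686 mL/hr × 0.5 hr = 42.5843 mL
Volume remaining = 142 − 42.5843 = 99.4157 mL
Drug remaining = 99.4157 mL × 260.5634 mcg/mL = 25904.09 mcg = 25.90409 mg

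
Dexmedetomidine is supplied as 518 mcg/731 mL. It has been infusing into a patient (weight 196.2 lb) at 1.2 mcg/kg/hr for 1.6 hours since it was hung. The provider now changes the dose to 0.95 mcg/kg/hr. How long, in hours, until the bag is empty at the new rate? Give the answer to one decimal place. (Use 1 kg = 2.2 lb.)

4.1 hours

Initial rate:
Weight = 196.2 lb ÷ 2.2 lb/kg = 89.18182 kg
Dose = 1.2 mcg/kg/hr × 89.18182 kg = 107.0182 mcg/hr
Concentration = 518 mcg ÷ 731 mL = 0.7086183 mcg/mL
Rate = 107.0182 mcg/hr ÷ 0.7086183 mcg/mL = 151.0237 mL/hr
Volume infused so far = 151.0237 mL/hr × 1.6 hr = 241.638 mL
Volume remaining = 731 − 241.638 = 489.362 mL
New rate:
Dose = 0.95 mcg/kg/hr × 89.18182 kg = 84.72273 mcg/hr
Rate = 84.72273 mcg/hr ÷ 0.7086183 mcg/mL = 119.5605 mL/hr
Time remaining = 489.362 mL ÷ 119.5605 mL/hr = 4.093009 hr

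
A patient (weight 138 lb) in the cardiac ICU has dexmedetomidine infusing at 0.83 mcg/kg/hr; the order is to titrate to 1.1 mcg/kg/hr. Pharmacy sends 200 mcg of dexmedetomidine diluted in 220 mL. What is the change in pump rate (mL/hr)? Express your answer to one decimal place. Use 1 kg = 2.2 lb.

18.6 mL/hr

At the current dose:
Weight = 138 lb ÷ 2.2 lb/kg = 62.72727 kg
Dose = 0.83 mcg/kg/hr × 62.72727 kg = 52.06364 mcg/hr
Concentration = 200 mcg ÷ 220 mL = 0.9090909 mcg/mL
Rate = 52.06364 mcg/hr ÷ 0.9090909 mcg/mL = 57.27 mL/hr
At the new dose:
Dose = 1.1 mcg/kg/hr × 62.72727 kg = 69 mcg/hr
Rate = 69 mcg/hr ÷ 0.9090909 mcg/mL = 75.9 mL/hr
Change = 75.9 − 57.27 = 18.63 mL/hr → 18.63 mL/hr increase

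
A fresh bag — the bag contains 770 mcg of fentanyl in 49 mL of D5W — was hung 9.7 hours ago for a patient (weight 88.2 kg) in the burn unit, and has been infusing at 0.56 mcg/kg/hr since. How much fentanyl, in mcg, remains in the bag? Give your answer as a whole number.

Dose = 0.56 mcg/kg/hr × 88.2 kg = 49.392 mcg/hr
Concentration = 770 mcg ÷ 49 mL = 15.71429 mcg/mL
Rate = 49.392 mcg/hr ÷ 15.71429 mcg/mL = 3.143127 mL/hr
Volume infused = 3.143127 mL/hr × 9.7 hr = 30.48833 mL
Volume remaining = 49 − 30.48833 = 18.51167 mL
Drug remaining = 18.51167 mL × 15.71429 mcg/mL = 290.8976 mcg

291 mcg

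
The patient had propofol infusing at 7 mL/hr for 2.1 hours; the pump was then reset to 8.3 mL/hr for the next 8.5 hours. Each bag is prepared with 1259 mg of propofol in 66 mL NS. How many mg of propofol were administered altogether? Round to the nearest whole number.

1626 mg

Concentration = 1259 mg ÷ 66 mL = 19.07576 mg/mL
Stage 1: 7 mL/hr × 2.1 hr = 14.7 mL → 14.7 mL × 19.07576 mg/mL = 280.4136 mg
Stage 2: 8.3 mL/hr × 8.5 hr = 70.55 mL → 70.55 mL × 19.07576 mg/mL = 1345.795 mg
Total = 280.4136 + 1345.795 = 1626.208 mg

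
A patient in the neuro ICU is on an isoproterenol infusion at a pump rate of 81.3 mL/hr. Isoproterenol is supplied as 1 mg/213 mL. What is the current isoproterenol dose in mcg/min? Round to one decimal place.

Concentration = 1 mg ÷ 213 mL = 0.004694836 mg/mL = 4.694836 mcg/mL
Drug rate = 81.3 mL/hr × 4.694836 mcg/mL = 381.6901 mcg/hr
381.6901 mcg/hr ÷ 60 min/hr = 6.361502 mcg/min

6.4 mcg/min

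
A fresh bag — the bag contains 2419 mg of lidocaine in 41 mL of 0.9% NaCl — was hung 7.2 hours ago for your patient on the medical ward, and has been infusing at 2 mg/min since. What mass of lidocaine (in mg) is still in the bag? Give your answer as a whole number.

2 mg/min × 60 min/hr = 120 mg/hr
Concentration = 2419 mg ÷ 41 mL = 59 mg/mL
Rate = 120 mg/hr ÷ 59 mg/mL = 2.033898 mL/hr
Volume infused = 2.033898 mL/hr × 7.2 hr = 14.64407 mL
Volume remaining = 41 − 14.64407 = 26.35593 mL
Drug remaining = 26.35593 mL × 59 mg/mL = 1555 mg

1555 mg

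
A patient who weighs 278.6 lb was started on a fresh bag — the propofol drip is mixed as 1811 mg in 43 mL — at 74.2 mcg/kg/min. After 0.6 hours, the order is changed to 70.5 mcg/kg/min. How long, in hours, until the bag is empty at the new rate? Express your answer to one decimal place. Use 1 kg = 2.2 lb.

Initial rate:
Weight = 278.6 lb ÷ 2.2 lb/kg = 126.6364 kg
Dose = 74.2 mcg/kg/min × 126.6364 kg = 9396.418 mcg/min
9396.418 mcg/min × 60 min/hr = 563785.1 mcg/hr
Concentration = 1811 mg ÷ 43 mL = 42.11628 mg/mL = 42116.28 mcg/mL
Rate = 563785.1 mcg/hr ÷ 42116.28 mcg/mL = 13.38639 mL/hr
Volume infused so far = 13.38639 mL/hr × 0.6 hr = 8.031836 mL
Volume remaining = 43 − 8.031836 = 34.96816 mL
New rate:
Dose = 70.5 mcg/kg/min × 126.6364 kg = 8927.864 mcg/min
8927.864 mcg/min × 60 min/hr = 535671.8 mcg/hr
Rate = 535671.8 mcg/hr ÷ 42116.28 mcg/mL = 12.71888 mL/hr
Time remaining = 34.96816 mL ÷ 12.71888 mL/hr = 2.749312 hr

2.7 hours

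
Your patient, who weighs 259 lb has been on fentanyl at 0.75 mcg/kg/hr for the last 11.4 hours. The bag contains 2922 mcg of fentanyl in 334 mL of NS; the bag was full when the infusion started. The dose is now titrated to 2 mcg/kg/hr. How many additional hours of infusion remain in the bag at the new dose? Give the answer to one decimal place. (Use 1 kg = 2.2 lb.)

8.1 hours

Initial rate:
Weight = 259 lb ÷ 2.2 lb/kg = 117.7273 kg
Dose = 0.75 mcg/kg/hr × 117.7273 kg = 88.29545 mcg/hr
Concentration = 2922 mcg ÷ 334 mL = 8.748503 mcg/mL
Rate = 88.29545 mcg/hr ÷ 8.748503 mcg/mL = 10.09264 mL/hr
Volume infused so far = 10.09264 mL/hr × 11.4 hr = 115.056 mL
Volume remaining = 334 − 115.056 = 218.944 mL
New rate:
Dose = 2 mcg/kg/hr × 117.7273 kg = 235.4545 mcg/hr
Rate = 235.4545 mcg/hr ÷ 8.748503 mcg/mL = 26.9137 mL/hr
Time remaining = 218.944 mL ÷ 26.9137 mL/hr = 8.135039 hr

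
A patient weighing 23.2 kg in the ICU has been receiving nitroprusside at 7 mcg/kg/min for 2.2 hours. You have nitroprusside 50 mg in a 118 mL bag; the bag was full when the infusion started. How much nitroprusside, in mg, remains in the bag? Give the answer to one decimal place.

28.6 mg

Dose = 7 mcg/kg/min × 23.2 kg = 162.4 mcg/min
162.4 mcg/min × 60 min/hr = 9744 mcg/hr
Concentration = 50 mg ÷ 118 mL = 0.4237288 mg/mL = 423.7288 mcg/mL
Rate = 9744 mcg/hr ÷ 423.7288 mcg/mL = 22.99584 mL/hr
Volume infused = 22.99584 mL/hr × 2.2 hr = 50.59085 mL
Volume remaining = 118 − 50.59085 = 67.40915 mL
Drug remaining = 67.40915 mL × 423.7288 mcg/mL = 28563.2 mcg = 28.5632 mg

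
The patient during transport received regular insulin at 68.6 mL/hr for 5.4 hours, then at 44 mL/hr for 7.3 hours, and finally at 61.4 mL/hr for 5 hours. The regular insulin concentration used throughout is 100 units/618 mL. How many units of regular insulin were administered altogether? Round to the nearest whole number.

162 units

Concentration = 100 units ÷ 618 mL = 0.1618123 units/mL
Stage 1: 68.6 mL/hr × 5.4 hr = 370.44 mL → 370.44 mL × 0.1618123 units/mL = 59.94175 units
Stage 2: 44 mL/hr × 7.3 hr = 321.2 mL → 321.2 mL × 0.1618123 units/mL = 51.97411 units
Stage 3: 61.4 mL/hr × 5 hr = 307 mL → 307 mL × 0.1618123 units/mL = 49.67638 units
Total = 59.94175 + 51.97411 + 49.67638 = 161.5922 units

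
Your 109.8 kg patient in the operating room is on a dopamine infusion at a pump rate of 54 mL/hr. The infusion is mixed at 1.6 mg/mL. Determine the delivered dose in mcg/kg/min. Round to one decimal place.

13.1 mcg/kg/min

Concentration = 1.6 mg/mL = 1600 mcg/mL
Drug rate = 54 mL/hr × 1600 mcg/mL = 86400 mcg/hr
86400 mcg/hr ÷ 60 min/hr = 1440 mcg/min
1440 mcg/min ÷ 109.8 kg = 13.11475 mcg/kg/min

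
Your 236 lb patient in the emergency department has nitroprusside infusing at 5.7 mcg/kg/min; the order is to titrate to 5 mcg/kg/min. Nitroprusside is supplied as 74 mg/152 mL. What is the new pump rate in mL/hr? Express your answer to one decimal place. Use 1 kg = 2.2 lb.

66.1 mL/hr

Weight = 236 lb ÷ 2.2 lb/kg = 107.2727 kg
Dose = 5 mcg/kg/min × 107.2727 kg = 536.3636 mcg/min
536.3636 mcg/min × 60 min/hr = 32181.82 mcg/hr
Concentration = 74 mg ÷ 152 mL = 0.4868421 mg/mL = 486.8421 mcg/mL
Rate = 32181.82 mcg/hr ÷ 486.8421 mcg/mL = 66.10319 mL/hr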